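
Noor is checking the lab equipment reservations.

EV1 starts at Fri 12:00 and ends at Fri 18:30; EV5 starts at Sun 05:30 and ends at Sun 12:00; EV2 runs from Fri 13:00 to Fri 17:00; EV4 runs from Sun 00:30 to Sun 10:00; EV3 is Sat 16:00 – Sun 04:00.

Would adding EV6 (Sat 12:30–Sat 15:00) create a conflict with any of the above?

EV1: ends Fri 18:30 at or before EV6 starts Sat 12:30 → clear.
EV2: ends Fri 17:00 at or before EV6 starts Sat 12:30 → clear.
EV3: starts Sat 16:00 at or after EV6 ends Sat 15:00 → clear.
EV4: starts Sun 00:30 at or after EV6 ends Sat 15:00 → clear.
EV5: starts Sun 05:30 at or after EV6 ends Sat 15:00 → clear.

No — it doesn't clash with anything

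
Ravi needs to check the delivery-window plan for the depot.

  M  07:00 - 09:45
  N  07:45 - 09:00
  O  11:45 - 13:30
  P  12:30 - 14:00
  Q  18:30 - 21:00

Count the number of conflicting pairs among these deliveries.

2

Sorted by start: M, N, O, P, Q.
N starts before M ends → M and N overlap.
O starts after M ends; M is clear from here.
O starts after N ends; N is clear from here.
P starts before O ends → O and P overlap.
Q starts after O ends.
Q starts after P ends.
Overlapping pairs: M & N, O & P — 2 in total.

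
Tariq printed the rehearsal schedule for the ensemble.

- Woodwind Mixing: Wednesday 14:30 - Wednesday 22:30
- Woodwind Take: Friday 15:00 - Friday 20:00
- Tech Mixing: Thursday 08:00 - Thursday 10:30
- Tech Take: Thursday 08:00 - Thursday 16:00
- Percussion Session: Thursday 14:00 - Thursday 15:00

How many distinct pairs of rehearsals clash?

Check each pair: they overlap iff neither finishes before the other starts.
Sorted by start: Woodwind Mixing, Tech Mixing, Tech Take, Percussion Session, Woodwind Take.
Tech Mixing starts after Woodwind Mixing ends, so nothing later overlaps Woodwind Mixing either.
Tech Take starts before Tech Mixing ends → Tech Mixing and Tech Take overlap.
Percussion Session starts after Tech Mixing ends, so nothing later overlaps Tech Mixing either.
Percussion Session starts before Tech Take ends → Tech Take and Percussion Session overlap.
Woodwind Take starts after Tech Take ends.
Woodwind Take starts after Percussion Session ends.
Overlapping pairs: Percussion Session & Tech Take, Tech Mixing & Tech Take — 2 in total.

2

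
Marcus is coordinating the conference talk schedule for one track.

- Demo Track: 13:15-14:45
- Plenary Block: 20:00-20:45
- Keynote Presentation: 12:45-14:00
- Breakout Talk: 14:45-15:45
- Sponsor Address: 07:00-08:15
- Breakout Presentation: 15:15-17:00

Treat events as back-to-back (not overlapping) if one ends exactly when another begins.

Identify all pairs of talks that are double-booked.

Check each pair: they overlap iff neither finishes before the other starts.
Sorted by start: Sponsor Address, Keynote Presentation, Demo Track, Breakout Talk, Breakout Presentation, Plenary Block.
Keynote Presentation starts after Sponsor Address ends, so nothing later overlaps Sponsor Address either.
Demo Track starts before Keynote Presentation ends → Keynote Presentation and Demo Track overlap.
Breakout Talk starts after Keynote Presentation ends, so nothing later overlaps Keynote Presentation either.
Breakout Talk starts exactly when Demo Track ends (back-to-back, no overlap), so nothing later overlaps Demo Track either.
Breakout Presentation starts before Breakout Talk ends → Breakout Talk and Breakout Presentation overlap.
Plenary Block starts after Breakout Talk ends.
Plenary Block starts after Breakout Presentation ends.

Breakout Presentation & Breakout Talk, Demo Track & Keynote Presentation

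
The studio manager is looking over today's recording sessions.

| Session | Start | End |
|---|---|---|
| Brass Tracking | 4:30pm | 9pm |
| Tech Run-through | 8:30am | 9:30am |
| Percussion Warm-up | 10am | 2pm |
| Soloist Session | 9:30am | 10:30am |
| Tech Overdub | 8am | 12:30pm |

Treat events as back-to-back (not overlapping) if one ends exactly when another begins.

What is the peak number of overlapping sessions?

Walk through starts and ends in time order (an end at T is processed before a start at T):
8am start Tech Overdub → 1
8:30am start Tech Run-through → 2
9:30am end Tech Run-through → 1
9:30am start Soloist Session → 2
10am start Percussion Warm-up → 3
10:30am end Soloist Session → 2
12:30pm end Tech Overdub → 1
2pm end Percussion Warm-up → 0
4:30pm start Brass Tracking → 1
9pm end Brass Tracking → 0
Peak is 3, at 10am (Percussion Warm-up, Soloist Session, Tech Overdub).

3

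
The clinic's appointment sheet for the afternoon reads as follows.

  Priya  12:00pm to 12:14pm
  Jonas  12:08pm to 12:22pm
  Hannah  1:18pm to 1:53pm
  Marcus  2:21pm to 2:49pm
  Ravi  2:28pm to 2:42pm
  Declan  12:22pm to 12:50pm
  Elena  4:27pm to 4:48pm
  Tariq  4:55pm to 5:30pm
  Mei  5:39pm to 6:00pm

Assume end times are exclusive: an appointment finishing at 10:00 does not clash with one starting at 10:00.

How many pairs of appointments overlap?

2

Check each pair: they overlap iff neither finishes before the other starts.
Sorted by start: Priya, Jonas, Declan, Hannah, Marcus, Ravi, Elena, Tariq, Mei.
Jonas starts before Priya ends → Priya and Jonas overlap.
Declan starts after Priya ends; Priya is clear from here.
Declan starts exactly when Jonas ends (back-to-back, no overlap); Jonas is clear from here.
Hannah starts after Declan ends; Declan is clear from here.
Marcus starts after Hannah ends; Hannah is clear from here.
Ravi starts before Marcus ends → Marcus and Ravi overlap.
Elena starts after Marcus ends; Marcus is clear from here.
Elena starts after Ravi ends; Ravi is clear from here.
Tariq starts after Elena ends; Elena is clear from here.
Mei starts after Tariq ends.
Overlapping pairs: Jonas & Priya, Marcus & Ravi — 2 in total.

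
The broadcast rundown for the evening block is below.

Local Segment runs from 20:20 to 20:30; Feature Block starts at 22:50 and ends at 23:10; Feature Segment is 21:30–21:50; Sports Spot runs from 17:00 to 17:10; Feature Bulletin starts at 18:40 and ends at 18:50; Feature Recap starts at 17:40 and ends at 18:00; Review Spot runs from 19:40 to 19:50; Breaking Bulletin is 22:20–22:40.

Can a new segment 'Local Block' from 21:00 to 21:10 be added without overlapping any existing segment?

Sports Spot: ends 17:10 at or before Local Block starts 21:00 → clear.
Feature Recap: ends 18:00 at or before Local Block starts 21:00 → clear.
Feature Bulletin: ends 18:50 at or before Local Block starts 21:00 → clear.
Review Spot: ends 19:50 at or before Local Block starts 21:00 → clear.
Local Segment: ends 20:30 at or before Local Block starts 21:00 → clear.
Feature Segment: starts 21:30 at or after Local Block ends 21:10 → clear.
Breaking Bulletin: starts 22:20 at or after Local Block ends 21:10 → clear.
Feature Block: starts 22:50 at or after Local Block ends 21:10 → clear.

Yes — the slot is free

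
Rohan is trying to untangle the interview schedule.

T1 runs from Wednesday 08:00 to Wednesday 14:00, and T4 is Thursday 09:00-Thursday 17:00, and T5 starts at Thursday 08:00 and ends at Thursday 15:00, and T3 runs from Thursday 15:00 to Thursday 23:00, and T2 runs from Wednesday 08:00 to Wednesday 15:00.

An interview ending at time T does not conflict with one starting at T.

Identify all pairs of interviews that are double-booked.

T1 & T2, T3 & T4, T4 & T5

Sorted by start: T1, T2, T5, T4, T3.
T2 starts before T1 ends → T1 and T2 overlap.
T5 starts after T1 ends, so T1 has no further overlaps.
T5 starts after T2 ends, so T2 has no further overlaps.
T4 starts before T5 ends → T5 and T4 overlap.
T3 starts exactly when T5 ends (back-to-back, no overlap).
T3 starts before T4 ends → T4 and T3 overlap.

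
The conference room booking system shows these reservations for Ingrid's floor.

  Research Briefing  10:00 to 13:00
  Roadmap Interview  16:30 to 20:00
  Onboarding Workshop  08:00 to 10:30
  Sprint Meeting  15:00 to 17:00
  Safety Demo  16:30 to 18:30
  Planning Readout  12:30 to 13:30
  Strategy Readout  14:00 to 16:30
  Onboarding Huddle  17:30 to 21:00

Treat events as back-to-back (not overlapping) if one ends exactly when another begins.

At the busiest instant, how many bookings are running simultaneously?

Walk through starts and ends in time order (an end at T is processed before a start at T):
08:00 start Onboarding Workshop → 1
10:00 start Research Briefing → 2
10:30 end Onboarding Workshop → 1
12:30 start Planning Readout → 2
13:00 end Research Briefing → 1
13:30 end Planning Readout → 0
14:00 start Strategy Readout → 1
15:00 start Sprint Meeting → 2
16:30 end Strategy Readout → 1
16:30 start Roadmap Interview → 2
16:30 start Safety Demo → 3
17:00 end Sprint Meeting → 2
17:30 start Onboarding Huddle → 3
18:30 end Safety Demo → 2
20:00 end Roadmap Interview → 1
21:00 end Onboarding Huddle → 0
Peak is 3, at 16:30 (Roadmap Interview, Safety Demo, Sprint Meeting).

3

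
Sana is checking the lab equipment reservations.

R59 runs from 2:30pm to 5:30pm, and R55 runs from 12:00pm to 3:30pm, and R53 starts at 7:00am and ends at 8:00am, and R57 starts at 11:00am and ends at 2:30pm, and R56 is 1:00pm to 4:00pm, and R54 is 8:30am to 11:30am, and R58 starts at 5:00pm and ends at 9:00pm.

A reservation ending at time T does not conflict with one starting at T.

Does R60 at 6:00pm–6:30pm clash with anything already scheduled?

R53: ends 8:00am at or before R60 starts 6:00pm → clear.
R54: ends 11:30am at or before R60 starts 6:00pm → clear.
R57: ends 2:30pm at or before R60 starts 6:00pm → clear.
R55: ends 3:30pm at or before R60 starts 6:00pm → clear.
R56: ends 4:00pm at or before R60 starts 6:00pm → clear.
R59: ends 5:30pm at or before R60 starts 6:00pm → clear.
R58: starts 5:00pm before R60 ends 6:30pm, and ends 9:00pm after R60 starts 6:00pm → overlap.
R60 overlaps R58.

Yes — it overlaps R58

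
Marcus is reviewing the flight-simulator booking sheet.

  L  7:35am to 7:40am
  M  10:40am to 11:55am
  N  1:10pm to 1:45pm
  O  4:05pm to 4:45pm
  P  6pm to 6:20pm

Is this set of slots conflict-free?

Two intervals overlap when each starts before the other ends.
Sorted by start: L, M, N, O, P.
M starts after L ends; L is clear from here.
N starts after M ends; M is clear from here.
O starts after N ends; N is clear from here.
P starts after O ends.
Every pair is clear; the schedule has no overlaps.

Yes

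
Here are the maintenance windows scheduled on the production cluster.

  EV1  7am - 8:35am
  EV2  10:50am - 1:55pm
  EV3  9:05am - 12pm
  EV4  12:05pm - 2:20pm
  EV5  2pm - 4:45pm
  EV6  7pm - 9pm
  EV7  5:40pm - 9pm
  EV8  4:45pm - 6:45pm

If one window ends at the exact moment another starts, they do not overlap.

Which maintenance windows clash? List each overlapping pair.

Check each pair: they overlap iff neither finishes before the other starts.
Sorted by start: EV1, EV3, EV2, EV4, EV5, EV8, EV7, EV6.
EV3 starts after EV1 ends, so nothing later overlaps EV1 either.
EV2 starts before EV3 ends → EV3 and EV2 overlap.
EV4 starts after EV3 ends, so nothing later overlaps EV3 either.
EV4 starts before EV2 ends → EV2 and EV4 overlap.
EV5 starts after EV2 ends, so nothing later overlaps EV2 either.
EV5 starts before EV4 ends → EV4 and EV5 overlap.
EV8 starts after EV4 ends, so nothing later overlaps EV4 either.
EV8 starts exactly when EV5 ends (back-to-back, no overlap), so nothing later overlaps EV5 either.
EV7 starts before EV8 ends → EV8 and EV7 overlap.
EV6 starts after EV8 ends.
EV6 starts before EV7 ends → EV7 and EV6 overlap.

EV2 & EV3, EV2 & EV4, EV4 & EV5, EV6 & EV7, EV7 & EV8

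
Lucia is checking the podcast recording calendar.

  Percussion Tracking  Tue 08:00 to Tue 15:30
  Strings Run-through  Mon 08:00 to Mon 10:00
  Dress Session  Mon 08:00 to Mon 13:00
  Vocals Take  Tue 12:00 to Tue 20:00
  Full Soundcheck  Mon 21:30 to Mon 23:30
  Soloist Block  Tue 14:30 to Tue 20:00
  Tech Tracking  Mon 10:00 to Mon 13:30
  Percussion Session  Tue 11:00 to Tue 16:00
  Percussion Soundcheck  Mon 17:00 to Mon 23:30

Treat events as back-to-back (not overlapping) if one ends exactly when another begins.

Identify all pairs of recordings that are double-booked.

Two intervals overlap when each starts before the other ends.
Sorted by start: Strings Run-through, Dress Session, Tech Tracking, Percussion Soundcheck, Full Soundcheck, Percussion Tracking, Percussion Session, Vocals Take, Soloist Block.
Dress Session starts before Strings Run-through ends → Strings Run-through and Dress Session overlap.
Tech Tracking starts exactly when Strings Run-through ends (back-to-back, no overlap) — done with Strings Run-through.
Tech Tracking starts before Dress Session ends → Dress Session and Tech Tracking overlap.
Percussion Soundcheck starts after Dress Session ends — done with Dress Session.
Percussion Soundcheck starts after Tech Tracking ends — done with Tech Tracking.
Full Soundcheck starts before Percussion Soundcheck ends → Percussion Soundcheck and Full Soundcheck overlap.
Percussion Tracking starts after Percussion Soundcheck ends — done with Percussion Soundcheck.
Percussion Tracking starts after Full Soundcheck ends — done with Full Soundcheck.
Percussion Session starts before Percussion Tracking ends → Percussion Tracking and Percussion Session overlap.
Vocals Take starts before Percussion Tracking ends → Percussion Tracking and Vocals Take overlap.
Soloist Block starts before Percussion Tracking ends → Percussion Tracking and Soloist Block overlap.
Vocals Take starts before Percussion Session ends → Percussion Session and Vocals Take overlap.
Soloist Block starts before Percussion Session ends → Percussion Session and Soloist Block overlap.
Soloist Block starts before Vocals Take ends → Vocals Take and Soloist Block overlap.

Dress Session & Strings Run-through, Dress Session & Tech Tracking, Full Soundcheck & Percussion Soundcheck, Percussion Session & Percussion Tracking, Percussion Session & Soloist Block, Percussion Session & Vocals Take, Percussion Tracking & Soloist Block, Percussion Tracking & Vocals Take, Soloist Block & Vocals Take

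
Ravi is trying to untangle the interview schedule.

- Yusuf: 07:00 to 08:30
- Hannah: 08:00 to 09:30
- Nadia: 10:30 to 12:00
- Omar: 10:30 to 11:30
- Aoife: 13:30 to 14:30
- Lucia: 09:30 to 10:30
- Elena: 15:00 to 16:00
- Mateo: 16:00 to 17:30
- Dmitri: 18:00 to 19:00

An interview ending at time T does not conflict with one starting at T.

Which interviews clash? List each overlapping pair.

Hannah & Yusuf, Nadia & Omar

Sorted by start: Yusuf, Hannah, Lucia, Nadia, Omar, Aoife, Elena, Mateo, Dmitri.
Hannah starts before Yusuf ends → Yusuf and Hannah overlap.
Lucia starts after Yusuf ends, so nothing later overlaps Yusuf either.
Lucia starts exactly when Hannah ends (back-to-back, no overlap), so nothing later overlaps Hannah either.
Nadia starts exactly when Lucia ends (back-to-back, no overlap), so nothing later overlaps Lucia either.
Omar starts before Nadia ends → Nadia and Omar overlap.
Aoife starts after Nadia ends, so nothing later overlaps Nadia either.
Aoife starts after Omar ends, so nothing later overlaps Omar either.
Elena starts after Aoife ends, so nothing later overlaps Aoife either.
Mateo starts exactly when Elena ends (back-to-back, no overlap), so nothing later overlaps Elena either.
Dmitri starts after Mateo ends.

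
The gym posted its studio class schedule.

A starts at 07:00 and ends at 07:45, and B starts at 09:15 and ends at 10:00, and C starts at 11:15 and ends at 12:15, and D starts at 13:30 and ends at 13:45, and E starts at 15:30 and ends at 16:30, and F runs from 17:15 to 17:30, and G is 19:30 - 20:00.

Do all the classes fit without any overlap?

Yes

Sorted by start: A, B, C, D, E, F, G.
B starts after A ends; A is clear from here.
C starts after B ends; B is clear from here.
D starts after C ends; C is clear from here.
E starts after D ends; D is clear from here.
F starts after E ends; E is clear from here.
G starts after F ends.
Every pair is clear; the schedule has no overlaps.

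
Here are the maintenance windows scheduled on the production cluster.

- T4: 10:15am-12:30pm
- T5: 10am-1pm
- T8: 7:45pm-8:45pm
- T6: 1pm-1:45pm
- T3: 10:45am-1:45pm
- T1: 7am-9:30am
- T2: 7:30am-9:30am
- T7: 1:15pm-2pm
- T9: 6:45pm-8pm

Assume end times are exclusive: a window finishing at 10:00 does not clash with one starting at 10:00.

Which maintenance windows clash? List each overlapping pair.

Two intervals overlap when each starts before the other ends.
Sorted by start: T1, T2, T5, T4, T3, T6, T7, T9, T8.
T2 starts before T1 ends → T1 and T2 overlap.
T5 starts after T1 ends — done with T1.
T5 starts after T2 ends — done with T2.
T4 starts before T5 ends → T5 and T4 overlap.
T3 starts before T5 ends → T5 and T3 overlap.
T6 starts exactly when T5 ends (back-to-back, no overlap) — done with T5.
T3 starts before T4 ends → T4 and T3 overlap.
T6 starts after T4 ends — done with T4.
T6 starts before T3 ends → T3 and T6 overlap.
T7 starts before T3 ends → T3 and T7 overlap.
T9 starts after T3 ends — done with T3.
T7 starts before T6 ends → T6 and T7 overlap.
T9 starts after T6 ends — done with T6.
T9 starts after T7 ends — done with T7.
T8 starts before T9 ends → T9 and T8 overlap.

T1 & T2, T3 & T4, T3 & T5, T3 & T6, T3 & T7, T4 & T5, T6 & T7, T8 & T9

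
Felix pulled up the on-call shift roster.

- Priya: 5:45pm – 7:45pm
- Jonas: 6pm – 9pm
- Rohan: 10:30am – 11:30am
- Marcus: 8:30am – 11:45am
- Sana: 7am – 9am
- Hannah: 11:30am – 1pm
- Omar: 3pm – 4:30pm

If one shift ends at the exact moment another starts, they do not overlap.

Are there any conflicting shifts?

Two intervals overlap when each starts before the other ends.
Sorted by start: Sana, Marcus, Rohan, Hannah, Omar, Priya, Jonas.
Marcus starts before Sana ends → Sana and Marcus overlap.
That's a conflict, so the schedule is not conflict-free.

Yes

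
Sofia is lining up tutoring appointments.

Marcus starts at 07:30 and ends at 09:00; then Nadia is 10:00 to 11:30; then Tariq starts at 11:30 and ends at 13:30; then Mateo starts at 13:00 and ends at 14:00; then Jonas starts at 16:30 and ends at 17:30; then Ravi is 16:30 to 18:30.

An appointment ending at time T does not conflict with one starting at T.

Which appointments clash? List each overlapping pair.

Sorted by start: Marcus, Nadia, Tariq, Mateo, Jonas, Ravi.
Nadia starts after Marcus ends — done with Marcus.
Tariq starts exactly when Nadia ends (back-to-back, no overlap) — done with Nadia.
Mateo starts before Tariq ends → Tariq and Mateo overlap.
Jonas starts after Tariq ends — done with Tariq.
Jonas starts after Mateo ends — done with Mateo.
Ravi starts before Jonas ends → Jonas and Ravi overlap.

Jonas & Ravi, Mateo & Tariq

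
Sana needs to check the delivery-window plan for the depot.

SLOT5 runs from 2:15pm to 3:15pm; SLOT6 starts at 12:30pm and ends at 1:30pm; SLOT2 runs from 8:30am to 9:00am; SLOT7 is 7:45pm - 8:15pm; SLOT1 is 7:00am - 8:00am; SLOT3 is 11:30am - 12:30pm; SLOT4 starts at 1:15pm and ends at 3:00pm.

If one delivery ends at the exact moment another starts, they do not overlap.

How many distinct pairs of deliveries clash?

Sorted by start: SLOT1, SLOT2, SLOT3, SLOT6, SLOT4, SLOT5, SLOT7.
SLOT2 starts after SLOT1 ends, so SLOT1 has no further overlaps.
SLOT3 starts after SLOT2 ends, so SLOT2 has no further overlaps.
SLOT6 starts exactly when SLOT3 ends (back-to-back, no overlap), so SLOT3 has no further overlaps.
SLOT4 starts before SLOT6 ends → SLOT6 and SLOT4 overlap.
SLOT5 starts after SLOT6 ends, so SLOT6 has no further overlaps.
SLOT5 starts before SLOT4 ends → SLOT4 and SLOT5 overlap.
SLOT7 starts after SLOT4 ends.
SLOT7 starts after SLOT5 ends.
Overlapping pairs: SLOT4 & SLOT5, SLOT4 & SLOT6 — 2 in total.

2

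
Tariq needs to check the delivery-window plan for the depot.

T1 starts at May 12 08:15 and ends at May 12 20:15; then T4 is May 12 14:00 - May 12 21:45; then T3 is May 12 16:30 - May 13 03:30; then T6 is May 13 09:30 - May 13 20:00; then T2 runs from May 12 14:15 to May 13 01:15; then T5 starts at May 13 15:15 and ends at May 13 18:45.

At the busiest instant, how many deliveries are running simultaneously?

Sort all start/end points and keep a running count:
May 12 08:15 start T1 → 1
May 12 14:00 start T4 → 2
May 12 14:15 start T2 → 3
May 12 16:30 start T3 → 4
May 12 20:15 end T1 → 3
May 12 21:45 end T4 → 2
May 13 01:15 end T2 → 1
May 13 03:30 end T3 → 0
May 13 09:30 start T6 → 1
May 13 15:15 start T5 → 2
May 13 18:45 end T5 → 1
May 13 20:00 end T6 → 0
Peak is 4, at May 12 16:30 (T1, T2, T3, T4).

4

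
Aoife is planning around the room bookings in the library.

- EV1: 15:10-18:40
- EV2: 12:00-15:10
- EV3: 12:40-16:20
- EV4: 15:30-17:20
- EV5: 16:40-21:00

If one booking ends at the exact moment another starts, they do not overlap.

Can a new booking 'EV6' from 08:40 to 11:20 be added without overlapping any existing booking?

Yes — the slot is free

EV2: starts 12:00 at or after EV6 ends 11:20 → clear.
EV3: starts 12:40 at or after EV6 ends 11:20 → clear.
EV1: starts 15:10 at or after EV6 ends 11:20 → clear.
EV4: starts 15:30 at or after EV6 ends 11:20 → clear.
EV5: starts 16:40 at or after EV6 ends 11:20 → clear.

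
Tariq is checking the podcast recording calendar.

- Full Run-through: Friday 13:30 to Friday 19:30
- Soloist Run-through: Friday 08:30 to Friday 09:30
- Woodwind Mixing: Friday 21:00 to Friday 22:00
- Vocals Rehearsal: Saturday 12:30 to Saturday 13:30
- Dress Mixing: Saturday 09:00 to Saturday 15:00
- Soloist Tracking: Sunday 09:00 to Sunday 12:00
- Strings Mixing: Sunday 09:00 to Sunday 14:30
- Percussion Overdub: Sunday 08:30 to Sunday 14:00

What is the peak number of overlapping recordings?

3

Walk through starts and ends in time order (an end at T is processed before a start at T):
Friday 08:30 start Soloist Run-through → 1
Friday 09:30 end Soloist Run-through → 0
Friday 13:30 start Full Run-through → 1
Friday 19:30 end Full Run-through → 0
Friday 21:00 start Woodwind Mixing → 1
Friday 22:00 end Woodwind Mixing → 0
Saturday 09:00 start Dress Mixing → 1
Saturday 12:30 start Vocals Rehearsal → 2
Saturday 13:30 end Vocals Rehearsal → 1
Saturday 15:00 end Dress Mixing → 0
Sunday 08:30 start Percussion Overdub → 1
Sunday 09:00 start Soloist Tracking → 2
Sunday 09:00 start Strings Mixing → 3
Sunday 12:00 end Soloist Tracking → 2
Sunday 14:00 end Percussion Overdub → 1
Sunday 14:30 end Strings Mixing → 0
Peak is 3, at Sunday 09:00 (Percussion Overdub, Soloist Tracking, Strings Mixing).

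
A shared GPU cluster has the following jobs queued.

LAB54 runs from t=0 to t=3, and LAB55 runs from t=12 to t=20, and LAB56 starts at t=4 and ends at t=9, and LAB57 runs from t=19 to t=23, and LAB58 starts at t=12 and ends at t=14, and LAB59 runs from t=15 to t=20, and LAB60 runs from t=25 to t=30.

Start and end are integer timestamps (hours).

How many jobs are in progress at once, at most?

Sweep the timeline, counting +1 at each start and −1 at each end (ends before starts at a tie):
t=0 start LAB54 → 1
t=3 end LAB54 → 0
t=4 start LAB56 → 1
t=9 end LAB56 → 0
t=12 start LAB55 → 1
t=12 start LAB58 → 2
t=14 end LAB58 → 1
t=15 start LAB59 → 2
t=19 start LAB57 → 3
t=20 end LAB55 → 2
t=20 end LAB59 → 1
t=23 end LAB57 → 0
t=25 start LAB60 → 1
t=30 end LAB60 → 0
Peak is 3, at t=19 (LAB55, LAB57, LAB59).

3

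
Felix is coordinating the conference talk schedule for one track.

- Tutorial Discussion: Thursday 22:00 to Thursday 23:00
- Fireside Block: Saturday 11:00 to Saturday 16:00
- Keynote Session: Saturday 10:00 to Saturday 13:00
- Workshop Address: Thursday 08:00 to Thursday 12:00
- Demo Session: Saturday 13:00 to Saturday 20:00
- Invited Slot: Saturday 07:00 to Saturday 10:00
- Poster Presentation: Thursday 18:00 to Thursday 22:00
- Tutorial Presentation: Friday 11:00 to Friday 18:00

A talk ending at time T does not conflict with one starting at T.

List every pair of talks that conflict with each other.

Demo Session & Fireside Block, Fireside Block & Keynote Session

Sorted by start: Workshop Address, Poster Presentation, Tutorial Discussion, Tutorial Presentation, Invited Slot, Keynote Session, Fireside Block, Demo Session.
Poster Presentation starts after Workshop Address ends, so Workshop Address has no further overlaps.
Tutorial Discussion starts exactly when Poster Presentation ends (back-to-back, no overlap), so Poster Presentation has no further overlaps.
Tutorial Presentation starts after Tutorial Discussion ends, so Tutorial Discussion has no further overlaps.
Invited Slot starts after Tutorial Presentation ends, so Tutorial Presentation has no further overlaps.
Keynote Session starts exactly when Invited Slot ends (back-to-back, no overlap), so Invited Slot has no further overlaps.
Fireside Block starts before Keynote Session ends → Keynote Session and Fireside Block overlap.
Demo Session starts exactly when Keynote Session ends (back-to-back, no overlap).
Demo Session starts before Fireside Block ends → Fireside Block and Demo Session overlap.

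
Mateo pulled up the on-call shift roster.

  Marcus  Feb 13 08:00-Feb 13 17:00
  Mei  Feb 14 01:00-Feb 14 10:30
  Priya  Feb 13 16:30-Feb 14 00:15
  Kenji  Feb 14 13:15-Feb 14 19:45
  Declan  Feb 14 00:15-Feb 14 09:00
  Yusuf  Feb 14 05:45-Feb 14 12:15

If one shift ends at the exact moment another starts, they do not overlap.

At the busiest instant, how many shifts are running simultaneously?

3

Sort all start/end points and keep a running count:
Feb 13 08:00 start Marcus → 1
Feb 13 16:30 start Priya → 2
Feb 13 17:00 end Marcus → 1
Feb 14 00:15 end Priya → 0
Feb 14 00:15 start Declan → 1
Feb 14 01:00 start Mei → 2
Feb 14 05:45 start Yusuf → 3
Feb 14 09:00 end Declan → 2
Feb 14 10:30 end Mei → 1
Feb 14 12:15 end Yusuf → 0
Feb 14 13:15 start Kenji → 1
Feb 14 19:45 end Kenji → 0
Peak is 3, at Feb 14 05:45 (Declan, Mei, Yusuf).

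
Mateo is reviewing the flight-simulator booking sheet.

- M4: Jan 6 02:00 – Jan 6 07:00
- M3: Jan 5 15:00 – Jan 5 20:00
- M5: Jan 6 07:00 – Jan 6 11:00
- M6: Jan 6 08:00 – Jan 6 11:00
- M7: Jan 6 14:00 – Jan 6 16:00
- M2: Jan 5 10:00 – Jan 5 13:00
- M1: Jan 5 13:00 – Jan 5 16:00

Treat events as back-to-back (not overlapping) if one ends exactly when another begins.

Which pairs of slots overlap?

Sorted by start: M2, M1, M3, M4, M5, M6, M7.
M1 starts exactly when M2 ends (back-to-back, no overlap), so M2 has no further overlaps.
M3 starts before M1 ends → M1 and M3 overlap.
M4 starts after M1 ends, so M1 has no further overlaps.
M4 starts after M3 ends, so M3 has no further overlaps.
M5 starts exactly when M4 ends (back-to-back, no overlap), so M4 has no further overlaps.
M6 starts before M5 ends → M5 and M6 overlap.
M7 starts after M5 ends.
M7 starts after M6 ends.

M1 & M3, M5 & M6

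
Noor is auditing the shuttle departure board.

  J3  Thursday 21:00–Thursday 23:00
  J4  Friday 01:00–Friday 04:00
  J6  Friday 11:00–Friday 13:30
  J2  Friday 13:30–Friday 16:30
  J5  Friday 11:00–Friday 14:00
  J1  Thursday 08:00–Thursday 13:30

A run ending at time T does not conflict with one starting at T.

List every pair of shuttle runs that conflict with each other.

J2 & J5, J5 & J6

Sorted by start: J1, J3, J4, J5, J6, J2.
J3 starts after J1 ends, so nothing later overlaps J1 either.
J4 starts after J3 ends, so nothing later overlaps J3 either.
J5 starts after J4 ends, so nothing later overlaps J4 either.
J6 starts before J5 ends → J5 and J6 overlap.
J2 starts before J5 ends → J5 and J2 overlap.
J2 starts exactly when J6 ends (back-to-back, no overlap).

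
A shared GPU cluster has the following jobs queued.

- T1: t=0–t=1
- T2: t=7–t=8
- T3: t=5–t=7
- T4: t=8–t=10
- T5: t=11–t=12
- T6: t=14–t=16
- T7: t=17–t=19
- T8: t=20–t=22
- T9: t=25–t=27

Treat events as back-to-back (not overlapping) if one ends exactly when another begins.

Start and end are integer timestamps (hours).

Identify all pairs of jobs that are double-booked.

no conflicts

Sorted by start: T1, T3, T2, T4, T5, T6, T7, T8, T9.
T3 starts after T1 ends, so nothing later overlaps T1 either.
T2 starts exactly when T3 ends (back-to-back, no overlap), so nothing later overlaps T3 either.
T4 starts exactly when T2 ends (back-to-back, no overlap), so nothing later overlaps T2 either.
T5 starts after T4 ends, so nothing later overlaps T4 either.
T6 starts after T5 ends, so nothing later overlaps T5 either.
T7 starts after T6 ends, so nothing later overlaps T6 either.
T8 starts after T7 ends, so nothing later overlaps T7 either.
T9 starts after T8 ends.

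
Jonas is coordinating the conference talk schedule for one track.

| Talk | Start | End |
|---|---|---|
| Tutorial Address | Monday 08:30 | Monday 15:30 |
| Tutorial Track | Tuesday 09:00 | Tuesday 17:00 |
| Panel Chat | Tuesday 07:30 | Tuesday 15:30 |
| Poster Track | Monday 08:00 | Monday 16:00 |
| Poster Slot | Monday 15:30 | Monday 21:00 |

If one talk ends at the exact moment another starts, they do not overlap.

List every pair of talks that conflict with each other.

Panel Chat & Tutorial Track, Poster Slot & Poster Track, Poster Track & Tutorial Address

Sorted by start: Poster Track, Tutorial Address, Poster Slot, Panel Chat, Tutorial Track.
Tutorial Address starts before Poster Track ends → Poster Track and Tutorial Address overlap.
Poster Slot starts before Poster Track ends → Poster Track and Poster Slot overlap.
Panel Chat starts after Poster Track ends — done with Poster Track.
Poster Slot starts exactly when Tutorial Address ends (back-to-back, no overlap) — done with Tutorial Address.
Panel Chat starts after Poster Slot ends — done with Poster Slot.
Tutorial Track starts before Panel Chat ends → Panel Chat and Tutorial Track overlap.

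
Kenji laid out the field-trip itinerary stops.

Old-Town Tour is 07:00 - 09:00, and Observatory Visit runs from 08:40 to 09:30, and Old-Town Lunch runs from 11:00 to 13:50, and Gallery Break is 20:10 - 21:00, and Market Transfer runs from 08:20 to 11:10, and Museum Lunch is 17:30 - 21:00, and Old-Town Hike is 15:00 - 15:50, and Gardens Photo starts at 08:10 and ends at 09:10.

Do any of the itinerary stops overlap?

Two intervals overlap when each starts before the other ends.
Sorted by start: Old-Town Tour, Gardens Photo, Market Transfer, Observatory Visit, Old-Town Lunch, Old-Town Hike, Museum Lunch, Gallery Break.
Gardens Photo starts before Old-Town Tour ends → Old-Town Tour and Gardens Photo overlap.
That's a conflict, so the schedule is not conflict-free.

Yes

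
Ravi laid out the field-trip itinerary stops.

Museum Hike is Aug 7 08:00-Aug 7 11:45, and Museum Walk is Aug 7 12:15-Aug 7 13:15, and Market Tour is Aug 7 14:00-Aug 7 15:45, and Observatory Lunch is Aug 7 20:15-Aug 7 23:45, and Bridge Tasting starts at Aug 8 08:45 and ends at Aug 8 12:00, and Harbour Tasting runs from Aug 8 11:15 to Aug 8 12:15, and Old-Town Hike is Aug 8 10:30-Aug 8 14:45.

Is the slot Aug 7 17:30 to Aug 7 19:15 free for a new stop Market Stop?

Yes — the slot is free

Museum Hike: ends Aug 7 11:45 at or before Market Stop starts Aug 7 17:30 → clear.
Museum Walk: ends Aug 7 13:15 at or before Market Stop starts Aug 7 17:30 → clear.
Market Tour: ends Aug 7 15:45 at or before Market Stop starts Aug 7 17:30 → clear.
Observatory Lunch: starts Aug 7 20:15 at or after Market Stop ends Aug 7 19:15 → clear.
Bridge Tasting: starts Aug 8 08:45 at or after Market Stop ends Aug 7 19:15 → clear.
Old-Town Hike: starts Aug 8 10:30 at or after Market Stop ends Aug 7 19:15 → clear.
Harbour Tasting: starts Aug 8 11:15 at or after Market Stop ends Aug 7 19:15 → clear.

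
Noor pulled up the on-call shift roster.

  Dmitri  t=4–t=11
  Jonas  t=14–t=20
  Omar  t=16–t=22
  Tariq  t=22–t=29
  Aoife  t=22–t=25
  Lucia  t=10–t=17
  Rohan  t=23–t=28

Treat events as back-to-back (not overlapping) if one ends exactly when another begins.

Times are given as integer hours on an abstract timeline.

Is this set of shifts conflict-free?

Sorted by start: Dmitri, Lucia, Jonas, Omar, Aoife, Tariq, Rohan.
Lucia starts before Dmitri ends → Dmitri and Lucia overlap.
That's a conflict, so the schedule is not conflict-free.

No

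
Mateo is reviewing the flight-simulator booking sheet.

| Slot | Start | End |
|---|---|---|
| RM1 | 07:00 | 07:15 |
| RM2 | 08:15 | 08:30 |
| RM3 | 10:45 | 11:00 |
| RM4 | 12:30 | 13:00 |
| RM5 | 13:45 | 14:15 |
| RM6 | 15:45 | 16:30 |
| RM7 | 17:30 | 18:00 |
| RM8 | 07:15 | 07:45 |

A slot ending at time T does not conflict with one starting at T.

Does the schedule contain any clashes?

Sorted by start: RM1, RM8, RM2, RM3, RM4, RM5, RM6, RM7.
RM8 starts exactly when RM1 ends (back-to-back, no overlap), so RM1 has no further overlaps.
RM2 starts after RM8 ends, so RM8 has no further overlaps.
RM3 starts after RM2 ends, so RM2 has no further overlaps.
RM4 starts after RM3 ends, so RM3 has no further overlaps.
RM5 starts after RM4 ends, so RM4 has no further overlaps.
RM6 starts after RM5 ends, so RM5 has no further overlaps.
RM7 starts after RM6 ends.
Every pair is clear; the schedule has no overlaps.

No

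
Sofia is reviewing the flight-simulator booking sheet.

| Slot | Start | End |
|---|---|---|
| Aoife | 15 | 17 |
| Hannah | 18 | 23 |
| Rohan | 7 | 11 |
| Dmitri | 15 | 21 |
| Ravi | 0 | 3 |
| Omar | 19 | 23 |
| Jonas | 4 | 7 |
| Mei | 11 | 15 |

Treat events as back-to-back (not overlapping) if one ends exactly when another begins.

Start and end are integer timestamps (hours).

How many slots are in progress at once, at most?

Sweep the timeline, counting +1 at each start and −1 at each end (ends before starts at a tie):
0 start Ravi → 1
3 end Ravi → 0
4 start Jonas → 1
7 end Jonas → 0
7 start Rohan → 1
11 end Rohan → 0
11 start Mei → 1
15 end Mei → 0
15 start Aoife → 1
15 start Dmitri → 2
17 end Aoife → 1
18 start Hannah → 2
19 start Omar → 3
21 end Dmitri → 2
23 end Hannah → 1
23 end Omar → 0
Peak is 3, at 19 (Dmitri, Hannah, Omar).

3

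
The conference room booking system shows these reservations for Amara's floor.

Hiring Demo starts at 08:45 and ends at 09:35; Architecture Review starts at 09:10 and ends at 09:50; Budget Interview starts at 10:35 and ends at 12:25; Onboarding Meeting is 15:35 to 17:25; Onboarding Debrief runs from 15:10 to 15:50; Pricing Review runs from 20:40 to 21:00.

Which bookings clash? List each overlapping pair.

Check each pair: they overlap iff neither finishes before the other starts.
Sorted by start: Hiring Demo, Architecture Review, Budget Interview, Onboarding Debrief, Onboarding Meeting, Pricing Review.
Architecture Review starts before Hiring Demo ends → Hiring Demo and Architecture Review overlap.
Budget Interview starts after Hiring Demo ends; Hiring Demo is clear from here.
Budget Interview starts after Architecture Review ends; Architecture Review is clear from here.
Onboarding Debrief starts after Budget Interview ends; Budget Interview is clear from here.
Onboarding Meeting starts before Onboarding Debrief ends → Onboarding Debrief and Onboarding Meeting overlap.
Pricing Review starts after Onboarding Debrief ends.
Pricing Review starts after Onboarding Meeting ends.

Architecture Review & Hiring Demo, Onboarding Debrief & Onboarding Meeting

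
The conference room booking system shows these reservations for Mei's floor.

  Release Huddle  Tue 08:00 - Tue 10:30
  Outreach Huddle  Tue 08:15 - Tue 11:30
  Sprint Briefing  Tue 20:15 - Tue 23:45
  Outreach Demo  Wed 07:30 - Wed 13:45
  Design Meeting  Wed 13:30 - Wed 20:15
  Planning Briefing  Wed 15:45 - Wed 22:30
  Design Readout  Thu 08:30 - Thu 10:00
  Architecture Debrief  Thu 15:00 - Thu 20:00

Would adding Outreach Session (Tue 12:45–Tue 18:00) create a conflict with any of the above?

Release Huddle: ends Tue 10:30 at or before Outreach Session starts Tue 12:45 → clear.
Outreach Huddle: ends Tue 11:30 at or before Outreach Session starts Tue 12:45 → clear.
Sprint Briefing: starts Tue 20:15 at or after Outreach Session ends Tue 18:00 → clear.
Outreach Demo: starts Wed 07:30 at or after Outreach Session ends Tue 18:00 → clear.
Design Meeting: starts Wed 13:30 at or after Outreach Session ends Tue 18:00 → clear.
Planning Briefing: starts Wed 15:45 at or after Outreach Session ends Tue 18:00 → clear.
Design Readout: starts Thu 08:30 at or after Outreach Session ends Tue 18:00 → clear.
Architecture Debrief: starts Thu 15:00 at or after Outreach Session ends Tue 18:00 → clear.

No — it doesn't clash with anything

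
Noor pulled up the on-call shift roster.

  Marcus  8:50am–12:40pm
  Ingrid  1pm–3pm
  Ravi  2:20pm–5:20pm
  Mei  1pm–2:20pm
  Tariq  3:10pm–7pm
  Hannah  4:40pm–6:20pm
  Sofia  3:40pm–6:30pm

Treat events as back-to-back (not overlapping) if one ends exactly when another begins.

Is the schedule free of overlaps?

No

Check each pair: they overlap iff neither finishes before the other starts.
Sorted by start: Marcus, Ingrid, Mei, Ravi, Tariq, Sofia, Hannah.
Ingrid starts after Marcus ends, so nothing later overlaps Marcus either.
Mei starts before Ingrid ends → Ingrid and Mei overlap.
That's a conflict, so the schedule is not conflict-free.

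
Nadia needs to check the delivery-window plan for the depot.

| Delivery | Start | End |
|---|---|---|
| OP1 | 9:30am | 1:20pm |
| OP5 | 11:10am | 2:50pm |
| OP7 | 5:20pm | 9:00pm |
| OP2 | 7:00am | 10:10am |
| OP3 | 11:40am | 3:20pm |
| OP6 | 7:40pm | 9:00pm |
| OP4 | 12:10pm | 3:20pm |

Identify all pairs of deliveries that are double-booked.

OP1 & OP2, OP1 & OP3, OP1 & OP4, OP1 & OP5, OP3 & OP4, OP3 & OP5, OP4 & OP5, OP6 & OP7

Sorted by start: OP2, OP1, OP5, OP3, OP4, OP7, OP6.
OP1 starts before OP2 ends → OP2 and OP1 overlap.
OP5 starts after OP2 ends, so nothing later overlaps OP2 either.
OP5 starts before OP1 ends → OP1 and OP5 overlap.
OP3 starts before OP1 ends → OP1 and OP3 overlap.
OP4 starts before OP1 ends → OP1 and OP4 overlap.
OP7 starts after OP1 ends, so nothing later overlaps OP1 either.
OP3 starts before OP5 ends → OP5 and OP3 overlap.
OP4 starts before OP5 ends → OP5 and OP4 overlap.
OP7 starts after OP5 ends, so nothing later overlaps OP5 either.
OP4 starts before OP3 ends → OP3 and OP4 overlap.
OP7 starts after OP3 ends, so nothing later overlaps OP3 either.
OP7 starts after OP4 ends, so nothing later overlaps OP4 either.
OP6 starts before OP7 ends → OP7 and OP6 overlap.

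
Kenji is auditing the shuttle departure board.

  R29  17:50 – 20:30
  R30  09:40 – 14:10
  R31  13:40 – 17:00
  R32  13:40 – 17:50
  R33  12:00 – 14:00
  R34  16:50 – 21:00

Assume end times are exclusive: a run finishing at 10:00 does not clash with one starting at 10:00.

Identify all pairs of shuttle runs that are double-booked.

Sorted by start: R30, R33, R31, R32, R34, R29.
R33 starts before R30 ends → R30 and R33 overlap.
R31 starts before R30 ends → R30 and R31 overlap.
R32 starts before R30 ends → R30 and R32 overlap.
R34 starts after R30 ends, so R30 has no further overlaps.
R31 starts before R33 ends → R33 and R31 overlap.
R32 starts before R33 ends → R33 and R32 overlap.
R34 starts after R33 ends, so R33 has no further overlaps.
R32 starts before R31 ends → R31 and R32 overlap.
R34 starts before R31 ends → R31 and R34 overlap.
R29 starts after R31 ends.
R34 starts before R32 ends → R32 and R34 overlap.
R29 starts exactly when R32 ends (back-to-back, no overlap).
R29 starts before R34 ends → R34 and R29 overlap.

R29 & R34, R30 & R31, R30 & R32, R30 & R33, R31 & R32, R31 & R33, R31 & R34, R32 & R33, R32 & R34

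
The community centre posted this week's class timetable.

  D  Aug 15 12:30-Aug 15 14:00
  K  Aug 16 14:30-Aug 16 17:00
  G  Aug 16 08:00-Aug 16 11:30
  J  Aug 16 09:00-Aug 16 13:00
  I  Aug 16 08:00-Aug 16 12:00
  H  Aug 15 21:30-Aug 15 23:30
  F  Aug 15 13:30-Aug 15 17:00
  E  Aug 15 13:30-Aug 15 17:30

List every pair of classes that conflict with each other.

D & E, D & F, E & F, G & I, G & J, I & J

Sorted by start: D, E, F, H, G, I, J, K.
E starts before D ends → D and E overlap.
F starts before D ends → D and F overlap.
H starts after D ends; D is clear from here.
F starts before E ends → E and F overlap.
H starts after E ends; E is clear from here.
H starts after F ends; F is clear from here.
G starts after H ends; H is clear from here.
I starts before G ends → G and I overlap.
J starts before G ends → G and J overlap.
K starts after G ends.
J starts before I ends → I and J overlap.
K starts after I ends.
K starts after J ends.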